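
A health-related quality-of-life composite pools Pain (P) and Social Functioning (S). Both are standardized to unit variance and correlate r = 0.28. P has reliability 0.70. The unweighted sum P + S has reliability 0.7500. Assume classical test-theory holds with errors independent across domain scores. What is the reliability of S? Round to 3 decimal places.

0.660

Var(P+S) = 2 + 2·0.28 = 2.560.
True-score variance = ρ_P + ρ_S + 2·0.28, so 0.7500 = (0.70 + ρ_S + 0.56) / 2.560.
ρ_S = 0.7500·2.560 − 0.70 − 0.56 = 0.660.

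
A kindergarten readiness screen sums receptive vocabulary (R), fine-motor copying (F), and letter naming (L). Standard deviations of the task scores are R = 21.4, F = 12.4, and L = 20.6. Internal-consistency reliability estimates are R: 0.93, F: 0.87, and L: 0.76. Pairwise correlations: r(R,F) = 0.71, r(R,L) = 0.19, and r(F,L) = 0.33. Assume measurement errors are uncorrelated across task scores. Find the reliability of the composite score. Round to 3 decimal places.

0.912

Var(R+F+L) = 21.4² + 12.4² + 20.6² + 2·[21.4·12.4·0.71 + 21.4·20.6·0.19 + 12.4·20.6·0.33] = 1036.08 + 712.921 = 1749.
Because errors are independent across components, Cov(Tᵢ,Tⱼ) = Cov(Xᵢ,Xⱼ); the off-diagonal part of the true-score variance is the same as above.
True-score variance = [21.4²·0.93 + 12.4²·0.87 + 20.6²·0.76] + 712.921 = 882.188 + 712.921 = 1595.11.
Reliability = 1595.11 / 1749 = 0.912.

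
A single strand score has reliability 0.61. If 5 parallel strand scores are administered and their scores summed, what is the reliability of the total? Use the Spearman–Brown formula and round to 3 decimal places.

ρ_k = kρ / (1 + (k−1)ρ) = 5·0.61 / (1 + 4·0.61) = 3.050 / 3.440 = 0.887.

0.887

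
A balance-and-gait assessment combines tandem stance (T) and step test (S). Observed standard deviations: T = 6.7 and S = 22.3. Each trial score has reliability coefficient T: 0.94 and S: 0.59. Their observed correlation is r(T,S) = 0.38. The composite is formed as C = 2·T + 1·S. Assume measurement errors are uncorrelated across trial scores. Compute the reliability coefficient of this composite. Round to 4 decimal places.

0.7625

Var(C) = 2²·6.7² + 22.3² + 2·[2·6.7·22.3·0.38] = 676.85 + 227.103 = 903.953.
With uncorrelated errors the cross-covariances are all true-score covariance, so they carry over unchanged; only the diagonal terms shrink to ρᵢσᵢ².
True-score variance = [2²·6.7²·0.94 + 22.3²·0.59] + 227.103 = 462.188 + 227.103 = 689.291.
Reliability = 689.291 / 903.953 = 0.7625.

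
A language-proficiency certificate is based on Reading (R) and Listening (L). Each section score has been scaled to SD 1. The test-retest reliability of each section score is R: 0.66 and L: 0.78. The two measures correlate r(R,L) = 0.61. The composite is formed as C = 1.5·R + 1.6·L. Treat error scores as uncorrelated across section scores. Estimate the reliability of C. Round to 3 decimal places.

Var(C) = 1.5² + 1.6² + 2·[2.4·0.61] = 4.81 + 2.928 = 7.738.
With uncorrelated errors the cross-covariances are all true-score covariance, so they carry over unchanged; only the diagonal terms shrink to ρᵢσᵢ².
True-score variance = [1.5²·0.66 + 1.6²·0.78] + 2.928 = 3.4818 + 2.928 = 6.4098.
Reliability = 6.4098 / 7.738 = 0.828.

0.828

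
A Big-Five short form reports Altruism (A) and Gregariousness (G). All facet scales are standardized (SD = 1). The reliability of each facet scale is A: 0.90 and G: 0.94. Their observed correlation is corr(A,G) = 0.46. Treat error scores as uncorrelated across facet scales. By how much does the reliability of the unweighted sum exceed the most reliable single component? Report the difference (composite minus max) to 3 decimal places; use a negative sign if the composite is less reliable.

0.005

Var(sum) = 2 + 0.92 = 2.92; true-score variance = 1.84 + 0.92 = 2.76; composite reliability = 0.9452.
Max component reliability = 0.9400.
Difference = 0.9452 − 0.9400 = 0.005.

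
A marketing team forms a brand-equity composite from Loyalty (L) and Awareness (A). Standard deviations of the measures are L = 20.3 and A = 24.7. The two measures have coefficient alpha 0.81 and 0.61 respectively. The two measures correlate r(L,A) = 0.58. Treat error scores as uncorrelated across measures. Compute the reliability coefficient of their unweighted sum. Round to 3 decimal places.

Var(L+A) = 20.3² + 24.7² + 2·[20.3·24.7·0.58] = 1022.18 + 581.636 = 1603.82.
Under uncorrelated errors the observed covariances equal the true-score covariances, so only the own-variance terms attenuate.
True-score variance = [20.3²·0.81 + 24.7²·0.61] + 581.636 = 705.948 + 581.636 = 1287.58.
Reliability = 1287.58 / 1603.82 = 0.803.

0.803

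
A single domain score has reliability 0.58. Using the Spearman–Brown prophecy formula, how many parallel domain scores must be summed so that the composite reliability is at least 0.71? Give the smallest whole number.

k ≥ ρ*(1−ρ₁)/(ρ₁(1−ρ*)) = 0.71·0.42 / (0.58·0.29) = 1.773.
Smallest integer k = 2.

2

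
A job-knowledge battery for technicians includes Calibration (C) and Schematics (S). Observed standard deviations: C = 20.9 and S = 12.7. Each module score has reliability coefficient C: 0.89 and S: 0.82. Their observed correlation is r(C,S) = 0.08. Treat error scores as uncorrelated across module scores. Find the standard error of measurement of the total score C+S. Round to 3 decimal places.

Var(total) = 598.1 + 42.4688 = 640.569.
True-score variance = 521.019 + 42.4688 = 563.487, so reliability = 0.8797.
Error variance = 640.569 − 563.487 = 77.0813; SEM = √77.0813 = 8.780.

8.780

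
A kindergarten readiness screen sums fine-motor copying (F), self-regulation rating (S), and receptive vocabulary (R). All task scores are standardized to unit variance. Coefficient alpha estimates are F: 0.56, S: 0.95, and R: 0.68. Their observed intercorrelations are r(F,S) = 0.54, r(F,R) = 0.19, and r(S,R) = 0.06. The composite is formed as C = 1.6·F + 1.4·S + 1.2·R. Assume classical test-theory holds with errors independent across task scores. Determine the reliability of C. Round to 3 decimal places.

0.819

Var(C) = 1.6² + 1.4² + 1.2² + 2·[2.24·0.54 + 1.92·0.19 + 1.68·0.06] = 5.96 + 3.3504 = 9.3104.
Because errors are independent across components, Cov(Tᵢ,Tⱼ) = Cov(Xᵢ,Xⱼ); the off-diagonal part of the true-score variance is the same as above.
True-score variance = [1.6²·0.56 + 1.4²·0.95 + 1.2²·0.68] + 3.3504 = 4.2748 + 3.3504 = 7.6252.
Reliability = 7.6252 / 9.3104 = 0.819.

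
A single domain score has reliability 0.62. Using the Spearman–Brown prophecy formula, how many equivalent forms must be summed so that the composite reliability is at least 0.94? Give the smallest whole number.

10

k ≥ ρ*(1−ρ₁)/(ρ₁(1−ρ*)) = 0.94·0.38 / (0.62·0.06) = 9.602.
Smallest integer k = 10.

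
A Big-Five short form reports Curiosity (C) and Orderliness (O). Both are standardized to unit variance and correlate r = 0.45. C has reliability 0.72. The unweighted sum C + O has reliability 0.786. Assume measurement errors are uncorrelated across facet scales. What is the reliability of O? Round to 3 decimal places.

0.659

Var(C+O) = 2 + 2·0.45 = 2.900.
True-score variance = ρ_C + ρ_O + 2·0.45, so 0.786 = (0.72 + ρ_O + 0.90) / 2.900.
ρ_O = 0.786·2.900 − 0.72 − 0.90 = 0.659.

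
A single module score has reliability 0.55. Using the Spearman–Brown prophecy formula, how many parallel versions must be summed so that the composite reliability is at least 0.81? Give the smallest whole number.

4

k ≥ ρ*(1−ρ₁)/(ρ₁(1−ρ*)) = 0.81·0.45 / (0.55·0.19) = 3.488.
Smallest integer k = 4.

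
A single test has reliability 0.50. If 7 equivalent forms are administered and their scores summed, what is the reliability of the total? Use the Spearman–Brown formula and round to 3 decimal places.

ρ_k = kρ / (1 + (k−1)ρ) = 7·0.50 / (1 + 6·0.50) = 3.500 / 4.000 = 0.875.

0.875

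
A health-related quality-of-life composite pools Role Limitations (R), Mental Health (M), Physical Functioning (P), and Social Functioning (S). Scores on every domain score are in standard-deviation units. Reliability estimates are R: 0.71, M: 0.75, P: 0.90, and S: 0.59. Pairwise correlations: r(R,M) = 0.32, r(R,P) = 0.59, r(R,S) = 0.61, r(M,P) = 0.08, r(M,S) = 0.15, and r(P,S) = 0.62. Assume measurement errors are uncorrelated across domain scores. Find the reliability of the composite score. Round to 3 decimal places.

Var(R+M+P+S) = 4 + 2·[0.32 + 0.59 + 0.61 + 0.08 + 0.15 + 0.62] = 4 + 4.74 = 8.74.
With uncorrelated errors the cross-covariances are all true-score covariance, so they carry over unchanged; only the diagonal terms shrink to ρᵢσᵢ².
True-score variance = [0.71 + 0.75 + 0.90 + 0.59] + 4.74 = 2.95 + 4.74 = 7.69.
Reliability = 7.69 / 8.74 = 0.880.

0.880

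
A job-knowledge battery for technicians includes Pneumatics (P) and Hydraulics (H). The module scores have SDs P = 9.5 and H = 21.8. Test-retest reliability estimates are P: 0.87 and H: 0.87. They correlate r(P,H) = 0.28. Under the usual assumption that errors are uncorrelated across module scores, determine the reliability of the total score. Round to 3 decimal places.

0.892

Var(P+H) = 9.5² + 21.8² + 2·[9.5·21.8·0.28] = 565.49 + 115.976 = 681.466.
Under uncorrelated errors the observed covariances equal the true-score covariances, so only the own-variance terms attenuate.
True-score variance = [9.5²·0.87 + 21.8²·0.87] + 115.976 = 491.976 + 115.976 = 607.952.
Reliability = 607.952 / 681.466 = 0.892.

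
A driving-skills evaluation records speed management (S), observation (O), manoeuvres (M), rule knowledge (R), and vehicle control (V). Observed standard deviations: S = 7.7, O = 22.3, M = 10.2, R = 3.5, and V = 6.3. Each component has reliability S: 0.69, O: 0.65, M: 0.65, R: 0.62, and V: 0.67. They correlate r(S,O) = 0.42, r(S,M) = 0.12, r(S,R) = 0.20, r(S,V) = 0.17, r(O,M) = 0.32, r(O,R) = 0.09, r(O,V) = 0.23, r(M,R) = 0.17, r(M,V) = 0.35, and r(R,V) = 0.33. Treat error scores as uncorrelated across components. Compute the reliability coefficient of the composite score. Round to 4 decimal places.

Var(S+O+M+R+V) = 7.7² + 22.3² + 10.2² + 3.5² + 6.3² + 2·[7.7·22.3·0.42 + 7.7·10.2·0.12 + 7.7·3.5·0.20 + 7.7·6.3·0.17 + 22.3·10.2·0.32 + 22.3·3.5·0.09 + 22.3·6.3·0.23 + 10.2·3.5·0.17 + 10.2·6.3·0.35 + 3.5·6.3·0.33] = 712.56 + 486.281 = 1198.84.
Under uncorrelated errors the observed covariances equal the true-score covariances, so only the own-variance terms attenuate.
True-score variance = [7.7²·0.69 + 22.3²·0.65 + 10.2²·0.65 + 3.5²·0.62 + 6.3²·0.67] + 486.281 = 465.962 + 486.281 = 952.243.
Reliability = 952.243 / 1198.84 = 0.7943.

0.7943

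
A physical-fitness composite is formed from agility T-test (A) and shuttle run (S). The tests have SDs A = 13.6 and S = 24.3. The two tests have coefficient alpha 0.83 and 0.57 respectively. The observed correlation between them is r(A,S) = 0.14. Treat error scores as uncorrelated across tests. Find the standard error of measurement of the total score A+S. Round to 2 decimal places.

Var(total) = 775.45 + 92.5344 = 867.984.
True-score variance = 490.096 + 92.5344 = 582.63, so reliability = 0.6712.
Error variance = 867.984 − 582.63 = 285.354; SEM = √285.354 = 16.89.

16.89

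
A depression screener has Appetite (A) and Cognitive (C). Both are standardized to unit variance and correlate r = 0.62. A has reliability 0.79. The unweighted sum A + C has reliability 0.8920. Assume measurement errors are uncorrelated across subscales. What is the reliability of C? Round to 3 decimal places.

Var(A+C) = 2 + 2·0.62 = 3.240.
True-score variance = ρ_A + ρ_C + 2·0.62, so 0.8920 = (0.79 + ρ_C + 1.24) / 3.240.
ρ_C = 0.8920·3.240 − 0.79 − 1.24 = 0.860.

0.860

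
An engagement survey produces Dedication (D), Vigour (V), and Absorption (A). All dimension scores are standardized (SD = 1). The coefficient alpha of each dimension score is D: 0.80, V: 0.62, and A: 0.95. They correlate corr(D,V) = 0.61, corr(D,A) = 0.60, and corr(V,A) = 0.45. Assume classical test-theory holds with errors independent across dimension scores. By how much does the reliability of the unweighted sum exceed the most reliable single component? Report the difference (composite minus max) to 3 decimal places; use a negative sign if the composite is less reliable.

-0.050

Var(sum) = 3 + 3.32 = 6.32; true-score variance = 2.37 + 3.32 = 5.69; composite reliability = 0.9003.
Max component reliability = 0.9500.
Difference = 0.9003 − 0.9500 = -0.050.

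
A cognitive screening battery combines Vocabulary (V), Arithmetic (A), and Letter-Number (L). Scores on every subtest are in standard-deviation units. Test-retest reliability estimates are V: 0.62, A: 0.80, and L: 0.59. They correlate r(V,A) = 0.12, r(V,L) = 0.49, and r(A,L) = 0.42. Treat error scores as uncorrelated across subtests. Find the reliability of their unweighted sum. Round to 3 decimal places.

0.804

Var(V+A+L) = 3 + 2·[0.12 + 0.49 + 0.42] = 3 + 2.06 = 5.06.
Under uncorrelated errors the observed covariances equal the true-score covariances, so only the own-variance terms attenuate.
True-score variance = [0.62 + 0.80 + 0.59] + 2.06 = 2.01 + 2.06 = 4.07.
Reliability = 4.07 / 5.06 = 0.804.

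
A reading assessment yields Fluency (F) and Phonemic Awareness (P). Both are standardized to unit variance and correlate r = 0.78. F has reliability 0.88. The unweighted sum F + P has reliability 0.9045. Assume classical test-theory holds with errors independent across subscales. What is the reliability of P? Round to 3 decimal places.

0.780

Var(F+P) = 2 + 2·0.78 = 3.560.
True-score variance = ρ_F + ρ_P + 2·0.78, so 0.9045 = (0.88 + ρ_P + 1.56) / 3.560.
ρ_P = 0.9045·3.560 − 0.88 − 1.56 = 0.780.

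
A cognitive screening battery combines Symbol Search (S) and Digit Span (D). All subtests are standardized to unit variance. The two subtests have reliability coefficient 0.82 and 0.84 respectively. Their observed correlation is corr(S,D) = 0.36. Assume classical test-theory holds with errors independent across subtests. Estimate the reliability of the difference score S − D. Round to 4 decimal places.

0.7344

Var(S−D) = 1 + 1 − 2·0.36 = 2 − 0.72 = 1.28.
Under uncorrelated errors the observed covariances equal the true-score covariances, so only the own-variance terms attenuate.
True-score variance = [0.82 + 0.84] − 0.72 = 1.66 − 0.72 = 0.94.
Reliability = 0.94 / 1.28 = 0.7344.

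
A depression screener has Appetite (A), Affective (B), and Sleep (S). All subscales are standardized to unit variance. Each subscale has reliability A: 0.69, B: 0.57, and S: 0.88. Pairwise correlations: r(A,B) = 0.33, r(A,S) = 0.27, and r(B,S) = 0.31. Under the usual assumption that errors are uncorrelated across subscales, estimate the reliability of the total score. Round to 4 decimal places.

Var(A+B+S) = 3 + 2·[0.33 + 0.27 + 0.31] = 3 + 1.82 = 4.82.
With uncorrelated errors the cross-covariances are all true-score covariance, so they carry over unchanged; only the diagonal terms shrink to ρᵢσᵢ².
True-score variance = [0.69 + 0.57 + 0.88] + 1.82 = 2.14 + 1.82 = 3.96.
Reliability = 3.96 / 4.82 = 0.8216.

0.8216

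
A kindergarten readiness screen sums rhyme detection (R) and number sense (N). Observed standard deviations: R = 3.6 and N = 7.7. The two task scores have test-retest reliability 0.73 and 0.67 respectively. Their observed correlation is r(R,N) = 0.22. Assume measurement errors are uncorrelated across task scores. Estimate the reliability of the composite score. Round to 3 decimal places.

Var(R+N) = 3.6² + 7.7² + 2·[3.6·7.7·0.22] = 72.25 + 12.1968 = 84.4468.
Because errors are independent across components, Cov(Tᵢ,Tⱼ) = Cov(Xᵢ,Xⱼ); the off-diagonal part of the true-score variance is the same as above.
True-score variance = [3.6²·0.73 + 7.7²·0.67] + 12.1968 = 49.1851 + 12.1968 = 61.3819.
Reliability = 61.3819 / 84.4468 = 0.727.

0.727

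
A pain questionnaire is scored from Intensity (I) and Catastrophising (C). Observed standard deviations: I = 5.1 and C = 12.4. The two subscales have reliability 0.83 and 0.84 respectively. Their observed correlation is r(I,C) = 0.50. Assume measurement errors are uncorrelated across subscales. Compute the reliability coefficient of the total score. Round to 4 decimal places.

Var(I+C) = 5.1² + 12.4² + 2·[5.1·12.4·0.50] = 179.77 + 63.24 = 243.01.
Because errors are independent across components, Cov(Tᵢ,Tⱼ) = Cov(Xᵢ,Xⱼ); the off-diagonal part of the true-score variance is the same as above.
True-score variance = [5.1²·0.83 + 12.4²·0.84] + 63.24 = 150.747 + 63.24 = 213.987.
Reliability = 213.987 / 243.01 = 0.8806.

0.8806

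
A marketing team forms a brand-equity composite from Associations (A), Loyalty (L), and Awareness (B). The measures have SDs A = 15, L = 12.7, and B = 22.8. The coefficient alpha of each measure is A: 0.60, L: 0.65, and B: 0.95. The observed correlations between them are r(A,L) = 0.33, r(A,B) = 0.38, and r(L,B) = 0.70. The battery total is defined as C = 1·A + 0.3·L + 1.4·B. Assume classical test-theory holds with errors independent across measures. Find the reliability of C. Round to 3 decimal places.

0.920

Var(C) = 15² + 0.3²·12.7² + 1.4²·22.8² + 2·[0.3·15·12.7·0.33 + 1.4·15·22.8·0.38 + 0.42·12.7·22.8·0.70] = 1258.4 + 571.868 = 1830.27.
Because errors are independent across components, Cov(Tᵢ,Tⱼ) = Cov(Xᵢ,Xⱼ); the off-diagonal part of the true-score variance is the same as above.
True-score variance = [15²·0.60 + 0.3²·12.7²·0.65 + 1.4²·22.8²·0.95] + 571.868 = 1112.38 + 571.868 = 1684.25.
Reliability = 1684.25 / 1830.27 = 0.920.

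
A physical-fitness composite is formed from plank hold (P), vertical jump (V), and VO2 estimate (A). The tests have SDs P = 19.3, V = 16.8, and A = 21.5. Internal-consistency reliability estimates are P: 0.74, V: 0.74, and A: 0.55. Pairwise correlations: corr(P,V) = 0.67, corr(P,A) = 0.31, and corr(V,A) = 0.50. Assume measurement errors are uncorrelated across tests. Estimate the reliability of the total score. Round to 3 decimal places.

0.826

Var(P+V+A) = 19.3² + 16.8² + 21.5² + 2·[19.3·16.8·0.67 + 19.3·21.5·0.31 + 16.8·21.5·0.50] = 1116.98 + 1052.95 = 2169.93.
Because errors are independent across components, Cov(Tᵢ,Tⱼ) = Cov(Xᵢ,Xⱼ); the off-diagonal part of the true-score variance is the same as above.
True-score variance = [19.3²·0.74 + 16.8²·0.74 + 21.5²·0.55] + 1052.95 = 738.738 + 1052.95 = 1791.69.
Reliability = 1791.69 / 2169.93 = 0.826.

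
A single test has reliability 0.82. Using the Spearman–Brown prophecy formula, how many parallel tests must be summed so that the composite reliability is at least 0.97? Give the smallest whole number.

8

k ≥ ρ*(1−ρ₁)/(ρ₁(1−ρ*)) = 0.97·0.18 / (0.82·0.03) = 7.098.
Smallest integer k = 8.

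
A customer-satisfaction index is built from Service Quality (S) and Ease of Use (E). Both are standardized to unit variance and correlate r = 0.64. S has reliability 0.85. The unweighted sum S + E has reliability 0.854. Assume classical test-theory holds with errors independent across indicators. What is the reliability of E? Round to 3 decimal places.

Var(S+E) = 2 + 2·0.64 = 3.280.
True-score variance = ρ_S + ρ_E + 2·0.64, so 0.854 = (0.85 + ρ_E + 1.28) / 3.280.
ρ_E = 0.854·3.280 − 0.85 − 1.28 = 0.671.

0.671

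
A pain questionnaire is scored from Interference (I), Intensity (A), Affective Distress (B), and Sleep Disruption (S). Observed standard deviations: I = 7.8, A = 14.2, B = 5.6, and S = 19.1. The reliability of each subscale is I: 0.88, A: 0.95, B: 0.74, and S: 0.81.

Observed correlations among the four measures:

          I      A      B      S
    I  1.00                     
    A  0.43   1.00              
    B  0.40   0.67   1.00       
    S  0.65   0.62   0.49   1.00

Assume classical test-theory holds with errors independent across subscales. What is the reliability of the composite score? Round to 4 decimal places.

0.9380

Var(I+A+B+S) = 7.8² + 14.2² + 5.6² + 19.1² + 2·[7.8·14.2·0.43 + 7.8·5.6·0.40 + 7.8·19.1·0.65 + 14.2·5.6·0.67 + 14.2·19.1·0.62 + 5.6·19.1·0.49] = 658.65 + 871.562 = 1530.21.
Because errors are independent across components, Cov(Tᵢ,Tⱼ) = Cov(Xᵢ,Xⱼ); the off-diagonal part of the true-score variance is the same as above.
True-score variance = [7.8²·0.88 + 14.2²·0.95 + 5.6²·0.74 + 19.1²·0.81] + 871.562 = 563.8 + 871.562 = 1435.36.
Reliability = 1435.36 / 1530.21 = 0.9380.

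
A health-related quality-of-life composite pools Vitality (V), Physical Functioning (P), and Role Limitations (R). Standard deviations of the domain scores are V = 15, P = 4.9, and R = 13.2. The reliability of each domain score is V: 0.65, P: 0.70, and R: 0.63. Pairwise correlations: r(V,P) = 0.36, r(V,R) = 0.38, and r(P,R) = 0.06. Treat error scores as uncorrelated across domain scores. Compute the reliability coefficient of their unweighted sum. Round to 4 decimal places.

Var(V+P+R) = 15² + 4.9² + 13.2² + 2·[15·4.9·0.36 + 15·13.2·0.38 + 4.9·13.2·0.06] = 423.25 + 211.162 = 634.412.
With uncorrelated errors the cross-covariances are all true-score covariance, so they carry over unchanged; only the diagonal terms shrink to ρᵢσᵢ².
True-score variance = [15²·0.65 + 4.9²·0.70 + 13.2²·0.63] + 211.162 = 272.828 + 211.162 = 483.99.
Reliability = 483.99 / 634.412 = 0.7629.

0.7629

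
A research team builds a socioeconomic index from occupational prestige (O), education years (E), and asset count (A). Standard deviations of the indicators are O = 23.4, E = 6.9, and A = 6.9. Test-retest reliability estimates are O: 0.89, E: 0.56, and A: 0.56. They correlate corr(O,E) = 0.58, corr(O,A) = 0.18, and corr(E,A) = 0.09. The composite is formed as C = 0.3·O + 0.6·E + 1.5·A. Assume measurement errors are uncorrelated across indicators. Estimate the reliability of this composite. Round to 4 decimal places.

0.7508

Var(C) = 0.3²·23.4² + 0.6²·6.9² + 1.5²·6.9² + 2·[0.18·23.4·6.9·0.58 + 0.45·23.4·6.9·0.18 + 0.9·6.9·6.9·0.09] = 173.543 + 67.5822 = 241.125.
Under uncorrelated errors the observed covariances equal the true-score covariances, so only the own-variance terms attenuate.
True-score variance = [0.3²·23.4²·0.89 + 0.6²·6.9²·0.56 + 1.5²·6.9²·0.56] + 67.5822 = 113.446 + 67.5822 = 181.029.
Reliability = 181.029 / 241.125 = 0.7508.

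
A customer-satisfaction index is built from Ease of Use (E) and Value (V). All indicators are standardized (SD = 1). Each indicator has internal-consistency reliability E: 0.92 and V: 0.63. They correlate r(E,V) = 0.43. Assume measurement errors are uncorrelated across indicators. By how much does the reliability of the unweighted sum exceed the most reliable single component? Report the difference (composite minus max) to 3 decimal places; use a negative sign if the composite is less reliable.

-0.077

Var(sum) = 2 + 0.86 = 2.86; true-score variance = 1.55 + 0.86 = 2.41; composite reliability = 0.8427.
Max component reliability = 0.9200.
Difference = 0.8427 − 0.9200 = -0.077.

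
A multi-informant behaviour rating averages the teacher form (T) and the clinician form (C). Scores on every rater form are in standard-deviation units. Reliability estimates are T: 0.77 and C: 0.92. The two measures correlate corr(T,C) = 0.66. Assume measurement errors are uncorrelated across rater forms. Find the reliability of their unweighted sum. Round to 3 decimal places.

Var(T+C) = 2 + 2·[0.66] = 2 + 1.32 = 3.32.
Under uncorrelated errors the observed covariances equal the true-score covariances, so only the own-variance terms attenuate.
True-score variance = [0.77 + 0.92] + 1.32 = 1.69 + 1.32 = 3.01.
Reliability = 3.01 / 3.32 = 0.907.

0.907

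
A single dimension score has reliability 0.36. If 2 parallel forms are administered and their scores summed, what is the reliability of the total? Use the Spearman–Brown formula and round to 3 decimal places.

ρ_k = kρ / (1 + (k−1)ρ) = 2·0.36 / (1 + 1·0.36) = 0.720 / 1.360 = 0.529.

0.529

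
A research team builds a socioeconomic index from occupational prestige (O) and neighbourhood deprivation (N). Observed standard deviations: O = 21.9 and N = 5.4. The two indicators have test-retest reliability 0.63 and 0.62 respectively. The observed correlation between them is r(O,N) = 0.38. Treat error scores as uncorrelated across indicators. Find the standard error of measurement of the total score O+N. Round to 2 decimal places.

Var(total) = 508.77 + 89.8776 = 598.648.
True-score variance = 320.233 + 89.8776 = 410.111, so reliability = 0.6851.
Error variance = 598.648 − 410.111 = 188.537; SEM = √188.537 = 13.73.

13.73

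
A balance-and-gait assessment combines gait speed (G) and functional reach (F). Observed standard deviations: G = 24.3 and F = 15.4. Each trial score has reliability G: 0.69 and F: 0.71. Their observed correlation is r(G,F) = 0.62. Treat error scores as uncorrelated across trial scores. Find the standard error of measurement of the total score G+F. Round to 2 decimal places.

15.87

Var(total) = 827.65 + 464.033 = 1291.68.
True-score variance = 575.822 + 464.033 = 1039.85, so reliability = 0.8050.
Error variance = 1291.68 − 1039.85 = 251.828; SEM = √251.828 = 15.87.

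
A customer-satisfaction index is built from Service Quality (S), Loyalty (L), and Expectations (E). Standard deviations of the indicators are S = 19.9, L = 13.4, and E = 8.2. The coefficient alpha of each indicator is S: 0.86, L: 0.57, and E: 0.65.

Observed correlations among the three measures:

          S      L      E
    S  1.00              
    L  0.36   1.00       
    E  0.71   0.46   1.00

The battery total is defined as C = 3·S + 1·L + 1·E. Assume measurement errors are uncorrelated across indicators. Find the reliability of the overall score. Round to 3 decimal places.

0.884

Var(C) = 3²·19.9² + 13.4² + 8.2² + 2·[3·19.9·13.4·0.36 + 3·19.9·8.2·0.71 + 13.4·8.2·0.46] = 3810.89 + 1372.22 = 5183.11.
Under uncorrelated errors the observed covariances equal the true-score covariances, so only the own-variance terms attenuate.
True-score variance = [3²·19.9²·0.86 + 13.4²·0.57 + 8.2²·0.65] + 1372.22 = 3211.17 + 1372.22 = 4583.39.
Reliability = 4583.39 / 5183.11 = 0.884.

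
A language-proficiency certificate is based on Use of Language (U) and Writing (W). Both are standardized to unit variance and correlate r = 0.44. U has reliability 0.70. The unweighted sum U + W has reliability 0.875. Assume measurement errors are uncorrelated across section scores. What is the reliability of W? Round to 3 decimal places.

0.940

Var(U+W) = 2 + 2·0.44 = 2.880.
True-score variance = ρ_U + ρ_W + 2·0.44, so 0.875 = (0.70 + ρ_W + 0.88) / 2.880.
ρ_W = 0.875·2.880 − 0.70 − 0.88 = 0.940.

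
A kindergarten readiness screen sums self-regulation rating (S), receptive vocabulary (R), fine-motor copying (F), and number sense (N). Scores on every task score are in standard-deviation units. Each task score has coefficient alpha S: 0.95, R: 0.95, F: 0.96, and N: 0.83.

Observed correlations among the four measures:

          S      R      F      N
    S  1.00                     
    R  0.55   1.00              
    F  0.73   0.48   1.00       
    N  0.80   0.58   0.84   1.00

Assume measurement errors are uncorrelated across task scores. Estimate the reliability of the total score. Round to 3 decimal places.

Var(S+R+F+N) = 4 + 2·[0.55 + 0.73 + 0.80 + 0.48 + 0.58 + 0.84] = 4 + 7.96 = 11.96.
With uncorrelated errors the cross-covariances are all true-score covariance, so they carry over unchanged; only the diagonal terms shrink to ρᵢσᵢ².
True-score variance = [0.95 + 0.95 + 0.96 + 0.83] + 7.96 = 3.69 + 7.96 = 11.65.
Reliability = 11.65 / 11.96 = 0.974.

0.974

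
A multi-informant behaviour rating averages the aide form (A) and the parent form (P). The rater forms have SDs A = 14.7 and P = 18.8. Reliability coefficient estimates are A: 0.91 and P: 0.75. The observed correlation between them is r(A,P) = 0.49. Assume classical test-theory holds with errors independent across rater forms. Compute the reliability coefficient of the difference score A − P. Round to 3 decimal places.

Var(A−P) = 14.7² + 18.8² − 2·14.7·18.8·0.49 = 569.53 − 270.833 = 298.697.
Under uncorrelated errors the observed covariances equal the true-score covariances, so only the own-variance terms attenuate.
True-score variance = [14.7²·0.91 + 18.8²·0.75] − 270.833 = 461.722 − 270.833 = 190.889.
Reliability = 190.889 / 298.697 = 0.639.

0.639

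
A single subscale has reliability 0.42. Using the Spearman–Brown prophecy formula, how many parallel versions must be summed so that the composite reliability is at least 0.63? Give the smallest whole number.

3

k ≥ ρ*(1−ρ₁)/(ρ₁(1−ρ*)) = 0.63·0.58 / (0.42·0.37) = 2.351.
Smallest integer k = 3.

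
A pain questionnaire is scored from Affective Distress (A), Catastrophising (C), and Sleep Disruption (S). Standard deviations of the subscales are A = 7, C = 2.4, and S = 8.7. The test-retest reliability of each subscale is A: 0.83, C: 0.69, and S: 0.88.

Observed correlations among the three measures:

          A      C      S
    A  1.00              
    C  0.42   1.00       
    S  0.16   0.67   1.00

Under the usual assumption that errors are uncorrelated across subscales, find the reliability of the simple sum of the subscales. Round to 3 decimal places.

0.900

Var(A+C+S) = 7² + 2.4² + 8.7² + 2·[7·2.4·0.42 + 7·8.7·0.16 + 2.4·8.7·0.67] = 130.45 + 61.5792 = 192.029.
With uncorrelated errors the cross-covariances are all true-score covariance, so they carry over unchanged; only the diagonal terms shrink to ρᵢσᵢ².
True-score variance = [7²·0.83 + 2.4²·0.69 + 8.7²·0.88] + 61.5792 = 111.252 + 61.5792 = 172.831.
Reliability = 172.831 / 192.029 = 0.900.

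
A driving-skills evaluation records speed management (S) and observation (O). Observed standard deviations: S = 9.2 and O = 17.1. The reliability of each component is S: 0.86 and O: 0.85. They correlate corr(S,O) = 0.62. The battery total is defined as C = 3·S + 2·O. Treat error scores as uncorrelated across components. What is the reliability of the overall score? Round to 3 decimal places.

Var(C) = 3²·9.2² + 2²·17.1² + 2·[6·9.2·17.1·0.62] = 1931.4 + 1170.46 = 3101.86.
With uncorrelated errors the cross-covariances are all true-score covariance, so they carry over unchanged; only the diagonal terms shrink to ρᵢσᵢ².
True-score variance = [3²·9.2²·0.86 + 2²·17.1²·0.85] + 1170.46 = 1649.31 + 1170.46 = 2819.77.
Reliability = 2819.77 / 3101.86 = 0.909.

0.909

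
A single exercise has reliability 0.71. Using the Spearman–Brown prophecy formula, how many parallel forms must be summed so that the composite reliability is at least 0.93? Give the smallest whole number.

6

k ≥ ρ*(1−ρ₁)/(ρ₁(1−ρ*)) = 0.93·0.29 / (0.71·0.07) = 5.427.
Smallest integer k = 6.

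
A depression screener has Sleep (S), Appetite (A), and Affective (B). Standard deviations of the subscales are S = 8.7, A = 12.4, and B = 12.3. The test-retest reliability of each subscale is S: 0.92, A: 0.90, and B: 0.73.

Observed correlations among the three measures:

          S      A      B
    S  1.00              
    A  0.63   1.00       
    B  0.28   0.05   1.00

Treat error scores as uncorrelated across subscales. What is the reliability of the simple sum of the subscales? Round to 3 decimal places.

Var(S+A+B) = 8.7² + 12.4² + 12.3² + 2·[8.7·12.4·0.63 + 8.7·12.3·0.28 + 12.4·12.3·0.05] = 380.74 + 211.106 = 591.846.
With uncorrelated errors the cross-covariances are all true-score covariance, so they carry over unchanged; only the diagonal terms shrink to ρᵢσᵢ².
True-score variance = [8.7²·0.92 + 12.4²·0.90 + 12.3²·0.73] + 211.106 = 318.461 + 211.106 = 529.567.
Reliability = 529.567 / 591.846 = 0.895.

0.895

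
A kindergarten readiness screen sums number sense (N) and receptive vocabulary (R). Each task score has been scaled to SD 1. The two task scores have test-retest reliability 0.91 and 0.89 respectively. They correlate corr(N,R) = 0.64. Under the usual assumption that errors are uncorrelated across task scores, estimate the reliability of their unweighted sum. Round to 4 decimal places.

0.9390

Var(N+R) = 2 + 2·[0.64] = 2 + 1.28 = 3.28.
Under uncorrelated errors the observed covariances equal the true-score covariances, so only the own-variance terms attenuate.
True-score variance = [0.91 + 0.89] + 1.28 = 1.8 + 1.28 = 3.08.
Reliability = 3.08 / 3.28 = 0.9390.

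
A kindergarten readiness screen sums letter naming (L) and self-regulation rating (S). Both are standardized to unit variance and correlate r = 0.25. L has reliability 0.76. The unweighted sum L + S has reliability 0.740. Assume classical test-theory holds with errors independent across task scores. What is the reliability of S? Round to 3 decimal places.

0.590

Var(L+S) = 2 + 2·0.25 = 2.500.
True-score variance = ρ_L + ρ_S + 2·0.25, so 0.740 = (0.76 + ρ_S + 0.50) / 2.500.
ρ_S = 0.740·2.500 − 0.76 − 0.50 = 0.590.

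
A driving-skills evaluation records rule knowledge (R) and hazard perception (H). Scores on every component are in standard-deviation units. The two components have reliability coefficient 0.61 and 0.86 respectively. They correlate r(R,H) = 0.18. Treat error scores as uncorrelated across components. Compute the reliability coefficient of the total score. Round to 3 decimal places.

Var(R+H) = 2 + 2·[0.18] = 2 + 0.36 = 2.36.
With uncorrelated errors the cross-covariances are all true-score covariance, so they carry over unchanged; only the diagonal terms shrink to ρᵢσᵢ².
True-score variance = [0.61 + 0.86] + 0.36 = 1.47 + 0.36 = 1.83.
Reliability = 1.83 / 2.36 = 0.775.

0.775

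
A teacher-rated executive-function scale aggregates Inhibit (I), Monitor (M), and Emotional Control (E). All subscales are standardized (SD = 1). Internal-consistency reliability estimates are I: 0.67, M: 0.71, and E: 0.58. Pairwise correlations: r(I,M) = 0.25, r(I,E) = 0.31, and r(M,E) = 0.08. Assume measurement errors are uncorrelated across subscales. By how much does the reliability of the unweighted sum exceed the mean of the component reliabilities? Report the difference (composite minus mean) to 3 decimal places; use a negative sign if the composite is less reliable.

0.104

Var(sum) = 3 + 1.28 = 4.28; true-score variance = 1.96 + 1.28 = 3.24; composite reliability = 0.7570.
Mean component reliability = 0.6533.
Difference = 0.7570 − 0.6533 = 0.104.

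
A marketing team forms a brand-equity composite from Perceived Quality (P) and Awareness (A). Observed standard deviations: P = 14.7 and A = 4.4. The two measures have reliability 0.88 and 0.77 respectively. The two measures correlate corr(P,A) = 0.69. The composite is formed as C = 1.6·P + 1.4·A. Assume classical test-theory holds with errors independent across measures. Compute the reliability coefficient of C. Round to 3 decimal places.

Var(C) = 1.6²·14.7² + 1.4²·4.4² + 2·[2.24·14.7·4.4·0.69] = 591.136 + 199.939 = 791.075.
Under uncorrelated errors the observed covariances equal the true-score covariances, so only the own-variance terms attenuate.
True-score variance = [1.6²·14.7²·0.88 + 1.4²·4.4²·0.77] + 199.939 = 516.026 + 199.939 = 715.964.
Reliability = 715.964 / 791.075 = 0.905.

0.905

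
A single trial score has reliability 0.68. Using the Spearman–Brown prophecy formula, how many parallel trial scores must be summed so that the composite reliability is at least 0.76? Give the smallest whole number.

2

k ≥ ρ*(1−ρ₁)/(ρ₁(1−ρ*)) = 0.76·0.32 / (0.68·0.24) = 1.490.
Smallest integer k = 2.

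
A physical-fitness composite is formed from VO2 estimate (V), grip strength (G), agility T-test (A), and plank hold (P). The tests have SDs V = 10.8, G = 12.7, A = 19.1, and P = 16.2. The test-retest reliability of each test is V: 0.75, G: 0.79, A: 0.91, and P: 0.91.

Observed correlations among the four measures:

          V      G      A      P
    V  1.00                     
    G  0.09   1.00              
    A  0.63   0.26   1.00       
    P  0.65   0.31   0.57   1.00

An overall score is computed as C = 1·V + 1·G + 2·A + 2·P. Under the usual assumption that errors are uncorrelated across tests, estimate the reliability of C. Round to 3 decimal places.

Var(C) = 10.8² + 12.7² + 2²·19.1² + 2²·16.2² + 2·[10.8·12.7·0.09 + 2·10.8·19.1·0.63 + 2·10.8·16.2·0.65 + 2·12.7·19.1·0.26 + 2·12.7·16.2·0.31 + 4·19.1·16.2·0.57] = 2786.93 + 2917.76 = 5704.69.
Because errors are independent across components, Cov(Tᵢ,Tⱼ) = Cov(Xᵢ,Xⱼ); the off-diagonal part of the true-score variance is the same as above.
True-score variance = [10.8²·0.75 + 12.7²·0.79 + 2²·19.1²·0.91 + 2²·16.2²·0.91] + 2917.76 = 2498.09 + 2917.76 = 5415.85.
Reliability = 5415.85 / 5704.69 = 0.949.

0.949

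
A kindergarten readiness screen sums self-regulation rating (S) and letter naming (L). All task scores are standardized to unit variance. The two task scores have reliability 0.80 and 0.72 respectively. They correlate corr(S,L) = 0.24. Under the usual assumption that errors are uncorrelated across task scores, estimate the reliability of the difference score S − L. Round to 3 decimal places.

Var(S−L) = 1 + 1 − 2·0.24 = 2 − 0.48 = 1.52.
With uncorrelated errors the cross-covariances are all true-score covariance, so they carry over unchanged; only the diagonal terms shrink to ρᵢσᵢ².
True-score variance = [0.80 + 0.72] − 0.48 = 1.52 − 0.48 = 1.04.
Reliability = 1.04 / 1.52 = 0.684.

0.684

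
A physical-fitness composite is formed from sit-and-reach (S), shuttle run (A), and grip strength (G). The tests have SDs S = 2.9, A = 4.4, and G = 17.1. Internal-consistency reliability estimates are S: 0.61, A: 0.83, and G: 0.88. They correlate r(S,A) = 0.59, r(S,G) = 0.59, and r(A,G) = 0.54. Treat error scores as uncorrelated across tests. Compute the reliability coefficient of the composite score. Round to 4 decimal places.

0.9123

Var(S+A+G) = 2.9² + 4.4² + 17.1² + 2·[2.9·4.4·0.59 + 2.9·17.1·0.59 + 4.4·17.1·0.54] = 320.18 + 154.832 = 475.012.
Because errors are independent across components, Cov(Tᵢ,Tⱼ) = Cov(Xᵢ,Xⱼ); the off-diagonal part of the true-score variance is the same as above.
True-score variance = [2.9²·0.61 + 4.4²·0.83 + 17.1²·0.88] + 154.832 = 278.52 + 154.832 = 433.352.
Reliability = 433.352 / 475.012 = 0.9123.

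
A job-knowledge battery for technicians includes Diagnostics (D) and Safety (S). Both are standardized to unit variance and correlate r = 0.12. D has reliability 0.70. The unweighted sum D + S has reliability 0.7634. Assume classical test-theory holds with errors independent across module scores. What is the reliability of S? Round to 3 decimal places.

0.770

Var(D+S) = 2 + 2·0.12 = 2.240.
True-score variance = ρ_D + ρ_S + 2·0.12, so 0.7634 = (0.70 + ρ_S + 0.24) / 2.240.
ρ_S = 0.7634·2.240 − 0.70 − 0.24 = 0.770.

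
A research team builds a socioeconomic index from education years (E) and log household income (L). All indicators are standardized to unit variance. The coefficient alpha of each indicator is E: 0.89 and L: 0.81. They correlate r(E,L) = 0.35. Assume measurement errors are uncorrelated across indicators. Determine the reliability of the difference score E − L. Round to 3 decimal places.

0.769

Var(E−L) = 1 + 1 − 2·0.35 = 2 − 0.7 = 1.3.
Under uncorrelated errors the observed covariances equal the true-score covariances, so only the own-variance terms attenuate.
True-score variance = [0.89 + 0.81] − 0.7 = 1.7 − 0.7 = 1.
Reliability = 1 / 1.3 = 0.769.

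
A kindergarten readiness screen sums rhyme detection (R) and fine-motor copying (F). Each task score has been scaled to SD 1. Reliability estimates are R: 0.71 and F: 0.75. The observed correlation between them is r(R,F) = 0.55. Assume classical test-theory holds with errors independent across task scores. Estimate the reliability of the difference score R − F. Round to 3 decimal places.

Var(R−F) = 1 + 1 − 2·0.55 = 2 − 1.1 = 0.9.
With uncorrelated errors the cross-covariances are all true-score covariance, so they carry over unchanged; only the diagonal terms shrink to ρᵢσᵢ².
True-score variance = [0.71 + 0.75] − 1.1 = 1.46 − 1.1 = 0.36.
Reliability = 0.36 / 0.9 = 0.400.

0.400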